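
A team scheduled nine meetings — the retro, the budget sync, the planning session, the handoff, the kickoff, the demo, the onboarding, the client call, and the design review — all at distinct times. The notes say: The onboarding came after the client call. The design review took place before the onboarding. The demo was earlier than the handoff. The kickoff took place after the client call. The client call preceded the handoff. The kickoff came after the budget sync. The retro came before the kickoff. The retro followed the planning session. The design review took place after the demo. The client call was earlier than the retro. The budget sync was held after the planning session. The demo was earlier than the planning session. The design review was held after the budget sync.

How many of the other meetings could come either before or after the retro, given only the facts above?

Forced before the retro: the client call, the demo, and the planning session; forced after the retro: the kickoff.
That leaves the budget sync, the design review, the handoff, and the onboarding with no forced order relative to the retro — 4.

4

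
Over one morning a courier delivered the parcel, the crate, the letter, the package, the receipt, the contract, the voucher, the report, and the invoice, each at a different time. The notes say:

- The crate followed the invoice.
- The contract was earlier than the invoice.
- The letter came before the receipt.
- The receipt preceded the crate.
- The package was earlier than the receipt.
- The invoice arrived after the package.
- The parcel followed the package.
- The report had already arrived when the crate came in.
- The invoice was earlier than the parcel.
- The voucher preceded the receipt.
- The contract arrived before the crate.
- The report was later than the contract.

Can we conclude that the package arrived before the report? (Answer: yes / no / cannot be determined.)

No chain of stated constraints runs from the package to the report, and none runs from the report to the package either.
So the relative order of the package and the report is not fixed by the given facts.

cannot be determined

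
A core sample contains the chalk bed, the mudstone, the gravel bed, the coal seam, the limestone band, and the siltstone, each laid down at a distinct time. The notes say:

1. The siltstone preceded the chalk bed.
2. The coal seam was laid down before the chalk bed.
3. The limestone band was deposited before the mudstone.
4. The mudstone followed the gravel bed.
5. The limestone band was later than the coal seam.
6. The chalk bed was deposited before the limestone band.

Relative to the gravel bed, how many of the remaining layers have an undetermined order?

Forced after the gravel bed: the mudstone.
That leaves the chalk bed, the coal seam, the limestone band, and the siltstone with no forced order relative to the gravel bed — 4.

4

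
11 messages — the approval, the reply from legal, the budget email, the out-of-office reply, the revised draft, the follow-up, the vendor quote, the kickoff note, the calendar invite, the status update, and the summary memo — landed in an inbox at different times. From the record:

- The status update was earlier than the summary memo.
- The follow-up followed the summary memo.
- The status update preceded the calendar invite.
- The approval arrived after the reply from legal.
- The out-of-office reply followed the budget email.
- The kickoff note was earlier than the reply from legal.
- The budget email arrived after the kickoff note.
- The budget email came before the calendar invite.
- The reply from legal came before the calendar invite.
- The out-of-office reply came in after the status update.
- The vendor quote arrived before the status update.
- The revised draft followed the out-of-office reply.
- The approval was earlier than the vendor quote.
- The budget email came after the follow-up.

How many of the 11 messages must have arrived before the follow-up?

6

Directly stated before the follow-up: the summary memo.
The approval reaches the follow-up via the approval → the vendor quote → the status update → the summary memo → the follow-up.
The kickoff note reaches the follow-up via the kickoff note → the reply from legal → the approval → the vendor quote → the status update → the summary memo → the follow-up.
The reply from legal reaches the follow-up via the reply from legal → the approval → the vendor quote → the status update → the summary memo → the follow-up.
Likewise the status update and the vendor quote each reach the follow-up by chaining the stated constraints.
No chain forces the calendar invite (or any of the others) ahead of the follow-up.
That's the approval, the kickoff note, the reply from legal, the status update, the summary memo, and the vendor quote — 6 in all.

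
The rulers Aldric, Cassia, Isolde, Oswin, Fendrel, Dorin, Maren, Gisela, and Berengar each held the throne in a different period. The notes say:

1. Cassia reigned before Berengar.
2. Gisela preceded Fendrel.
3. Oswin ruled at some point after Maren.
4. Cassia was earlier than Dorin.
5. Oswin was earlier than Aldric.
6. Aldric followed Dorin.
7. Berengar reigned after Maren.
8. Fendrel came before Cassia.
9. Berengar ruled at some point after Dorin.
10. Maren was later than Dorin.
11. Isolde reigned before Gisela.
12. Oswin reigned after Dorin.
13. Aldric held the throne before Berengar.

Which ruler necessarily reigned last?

Berengar

Every other ruler has a chain of constraints placing them before Berengar, so Berengar is last.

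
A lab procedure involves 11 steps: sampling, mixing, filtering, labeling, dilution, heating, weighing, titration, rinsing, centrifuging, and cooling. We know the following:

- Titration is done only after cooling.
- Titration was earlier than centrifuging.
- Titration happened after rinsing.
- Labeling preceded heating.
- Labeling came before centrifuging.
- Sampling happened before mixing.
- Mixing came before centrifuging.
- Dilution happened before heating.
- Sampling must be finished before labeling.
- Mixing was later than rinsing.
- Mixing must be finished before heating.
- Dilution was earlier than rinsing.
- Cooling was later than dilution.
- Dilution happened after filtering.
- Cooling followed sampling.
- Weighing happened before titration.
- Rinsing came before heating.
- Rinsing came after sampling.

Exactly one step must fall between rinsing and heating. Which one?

mixing

Tracing the constraints gives rinsing → mixing → heating, so mixing sits after rinsing and before heating.
No other step is forced both after rinsing and before heating.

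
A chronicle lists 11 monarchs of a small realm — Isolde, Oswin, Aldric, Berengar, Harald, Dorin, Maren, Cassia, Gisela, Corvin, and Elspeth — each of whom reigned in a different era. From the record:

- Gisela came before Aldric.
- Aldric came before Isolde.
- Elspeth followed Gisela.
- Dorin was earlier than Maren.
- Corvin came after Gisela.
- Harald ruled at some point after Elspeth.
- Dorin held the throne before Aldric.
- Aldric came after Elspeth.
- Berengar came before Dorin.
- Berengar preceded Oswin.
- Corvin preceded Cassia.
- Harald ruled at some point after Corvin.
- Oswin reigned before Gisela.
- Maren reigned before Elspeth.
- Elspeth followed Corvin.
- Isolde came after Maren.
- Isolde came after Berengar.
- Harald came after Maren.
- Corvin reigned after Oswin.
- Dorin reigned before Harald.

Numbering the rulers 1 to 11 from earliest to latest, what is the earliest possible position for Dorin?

2

Berengar must come before Dorin — 1 forced predecessor.
Nothing else is forced ahead of Dorin, so their earliest slot is position 1 + 1 = 2.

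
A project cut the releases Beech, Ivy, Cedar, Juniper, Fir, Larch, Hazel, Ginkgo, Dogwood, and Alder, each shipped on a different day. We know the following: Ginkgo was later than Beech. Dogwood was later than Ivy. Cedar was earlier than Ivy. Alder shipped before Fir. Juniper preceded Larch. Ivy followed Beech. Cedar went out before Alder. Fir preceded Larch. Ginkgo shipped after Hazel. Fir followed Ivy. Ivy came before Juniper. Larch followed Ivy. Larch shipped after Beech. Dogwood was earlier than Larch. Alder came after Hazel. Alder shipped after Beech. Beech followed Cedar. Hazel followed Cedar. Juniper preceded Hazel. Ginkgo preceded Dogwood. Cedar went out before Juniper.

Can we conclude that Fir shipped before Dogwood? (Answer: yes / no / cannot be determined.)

No chain of stated constraints runs from Fir to Dogwood, and none runs from Dogwood to Fir either.
So the relative order of Fir and Dogwood is not fixed by the given facts.

cannot be determined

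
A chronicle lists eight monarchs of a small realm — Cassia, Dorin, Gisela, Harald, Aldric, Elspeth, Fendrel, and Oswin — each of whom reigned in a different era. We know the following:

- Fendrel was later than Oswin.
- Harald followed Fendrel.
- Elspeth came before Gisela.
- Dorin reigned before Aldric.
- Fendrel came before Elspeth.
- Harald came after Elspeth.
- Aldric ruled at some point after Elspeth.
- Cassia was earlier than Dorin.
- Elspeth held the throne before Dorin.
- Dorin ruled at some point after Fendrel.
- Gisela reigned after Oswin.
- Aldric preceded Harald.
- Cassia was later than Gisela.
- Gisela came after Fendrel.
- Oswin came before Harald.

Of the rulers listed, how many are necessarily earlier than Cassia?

Directly stated before Cassia: Gisela.
Elspeth reaches Cassia via Elspeth → Gisela → Cassia.
Fendrel reaches Cassia via Fendrel → Gisela → Cassia.
Oswin reaches Cassia via Oswin → Gisela → Cassia.
No chain forces Dorin (or any of the others) ahead of Cassia.
That's Elspeth, Fendrel, Gisela, and Oswin — 4 in all.

4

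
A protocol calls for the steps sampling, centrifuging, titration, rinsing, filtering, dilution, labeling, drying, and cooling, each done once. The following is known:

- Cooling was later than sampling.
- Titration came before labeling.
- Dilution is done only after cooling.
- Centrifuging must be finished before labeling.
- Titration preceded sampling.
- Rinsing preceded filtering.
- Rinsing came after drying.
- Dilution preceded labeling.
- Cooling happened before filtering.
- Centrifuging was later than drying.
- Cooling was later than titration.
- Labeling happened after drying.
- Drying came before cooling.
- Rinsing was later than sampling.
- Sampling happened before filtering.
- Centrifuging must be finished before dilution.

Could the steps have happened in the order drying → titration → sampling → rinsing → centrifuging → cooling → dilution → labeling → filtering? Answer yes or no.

yes

Check each stated constraint against the proposed order — e.g. sampling is ahead of filtering; drying is ahead of labeling. Every pair is in the required order; nothing is violated.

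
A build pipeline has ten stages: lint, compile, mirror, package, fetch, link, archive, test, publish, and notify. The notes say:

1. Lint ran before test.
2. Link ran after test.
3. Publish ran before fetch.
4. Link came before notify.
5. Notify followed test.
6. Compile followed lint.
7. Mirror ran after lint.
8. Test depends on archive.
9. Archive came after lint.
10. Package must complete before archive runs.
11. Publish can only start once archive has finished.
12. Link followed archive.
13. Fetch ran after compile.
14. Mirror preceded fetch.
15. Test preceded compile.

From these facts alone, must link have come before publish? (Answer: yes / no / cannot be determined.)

No chain of stated constraints runs from link to publish, and none runs from publish to link either.
So the relative order of link and publish is not fixed by the given facts.

cannot be determined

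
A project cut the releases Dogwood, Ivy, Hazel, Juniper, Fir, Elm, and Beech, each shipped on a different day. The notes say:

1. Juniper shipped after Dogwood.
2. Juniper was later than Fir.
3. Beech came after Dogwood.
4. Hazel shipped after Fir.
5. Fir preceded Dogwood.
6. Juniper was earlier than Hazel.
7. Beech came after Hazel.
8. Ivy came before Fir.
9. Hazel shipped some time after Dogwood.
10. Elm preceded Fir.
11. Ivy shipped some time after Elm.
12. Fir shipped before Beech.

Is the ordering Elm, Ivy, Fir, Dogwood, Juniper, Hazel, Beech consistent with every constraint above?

yes

Check each stated constraint against the proposed order — e.g. Dogwood is ahead of Beech; Fir is ahead of Beech. Every pair is in the required order; nothing is violated.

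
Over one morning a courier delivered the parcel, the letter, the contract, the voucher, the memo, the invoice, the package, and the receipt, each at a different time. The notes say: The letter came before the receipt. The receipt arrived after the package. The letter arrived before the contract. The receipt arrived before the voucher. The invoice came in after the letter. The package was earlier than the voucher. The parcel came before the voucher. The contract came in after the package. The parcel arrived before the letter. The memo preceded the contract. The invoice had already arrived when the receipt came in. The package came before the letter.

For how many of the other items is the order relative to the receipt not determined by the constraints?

Forced before the receipt: the invoice, the letter, the package, and the parcel; forced after the receipt: the voucher.
That leaves the contract and the memo with no forced order relative to the receipt — 2.

2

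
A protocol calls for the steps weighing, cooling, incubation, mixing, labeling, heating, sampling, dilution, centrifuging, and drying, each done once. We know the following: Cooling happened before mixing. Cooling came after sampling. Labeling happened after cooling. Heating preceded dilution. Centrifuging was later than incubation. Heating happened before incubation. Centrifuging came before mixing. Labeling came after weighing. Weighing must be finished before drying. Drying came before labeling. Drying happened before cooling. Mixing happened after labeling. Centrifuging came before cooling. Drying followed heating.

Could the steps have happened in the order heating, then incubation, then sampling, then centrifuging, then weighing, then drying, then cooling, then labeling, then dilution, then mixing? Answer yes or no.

Check each stated constraint against the proposed order — e.g. centrifuging is ahead of mixing; heating is ahead of dilution. Every pair is in the required order; nothing is violated.

yes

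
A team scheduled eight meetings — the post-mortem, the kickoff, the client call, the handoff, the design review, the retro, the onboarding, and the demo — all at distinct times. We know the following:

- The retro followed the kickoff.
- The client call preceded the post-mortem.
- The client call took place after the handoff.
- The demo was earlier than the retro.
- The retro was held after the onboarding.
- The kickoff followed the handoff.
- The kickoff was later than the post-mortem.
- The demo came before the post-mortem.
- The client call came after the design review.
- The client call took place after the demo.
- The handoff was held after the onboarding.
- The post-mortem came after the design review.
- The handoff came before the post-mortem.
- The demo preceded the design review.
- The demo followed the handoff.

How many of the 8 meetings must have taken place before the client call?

Directly stated before the client call: the demo, the design review, and the handoff.
The onboarding reaches the client call via the onboarding → the handoff → the client call.
That's the demo, the design review, the handoff, and the onboarding — 4 in all.

4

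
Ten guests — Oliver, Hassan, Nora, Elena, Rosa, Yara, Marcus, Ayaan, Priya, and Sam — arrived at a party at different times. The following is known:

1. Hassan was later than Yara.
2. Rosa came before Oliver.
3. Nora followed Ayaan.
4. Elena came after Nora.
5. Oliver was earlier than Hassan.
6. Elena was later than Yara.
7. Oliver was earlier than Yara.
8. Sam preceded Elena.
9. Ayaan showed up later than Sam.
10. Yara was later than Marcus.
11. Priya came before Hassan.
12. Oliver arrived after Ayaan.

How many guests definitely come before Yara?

5

Directly stated before Yara: Marcus and Oliver.
Ayaan reaches Yara via Ayaan → Oliver → Yara.
Rosa reaches Yara via Rosa → Oliver → Yara.
Sam reaches Yara via Sam → Ayaan → Oliver → Yara.
No chain forces Nora (or any of the others) ahead of Yara.
That's Ayaan, Marcus, Oliver, Rosa, and Sam — 5 in all.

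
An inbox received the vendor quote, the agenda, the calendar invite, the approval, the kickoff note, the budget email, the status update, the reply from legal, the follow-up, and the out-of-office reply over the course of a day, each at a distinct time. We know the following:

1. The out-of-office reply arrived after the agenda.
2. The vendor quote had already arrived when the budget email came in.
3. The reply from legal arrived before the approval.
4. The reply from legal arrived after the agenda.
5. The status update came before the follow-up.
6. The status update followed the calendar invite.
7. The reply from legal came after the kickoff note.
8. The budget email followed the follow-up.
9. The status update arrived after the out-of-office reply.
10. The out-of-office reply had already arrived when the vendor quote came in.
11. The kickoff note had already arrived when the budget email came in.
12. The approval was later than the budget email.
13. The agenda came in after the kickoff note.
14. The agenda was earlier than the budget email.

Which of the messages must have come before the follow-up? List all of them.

Directly stated before the follow-up: the status update.
The agenda reaches the follow-up via the agenda → the out-of-office reply → the status update → the follow-up.
The calendar invite reaches the follow-up via the calendar invite → the status update → the follow-up.
The kickoff note reaches the follow-up via the kickoff note → the agenda → the out-of-office reply → the status update → the follow-up.
Likewise the out-of-office reply reaches the follow-up by chaining the stated constraints.
No chain forces the vendor quote (or any of the others) ahead of the follow-up.

the agenda, the calendar invite, the kickoff note, the out-of-office reply, the status update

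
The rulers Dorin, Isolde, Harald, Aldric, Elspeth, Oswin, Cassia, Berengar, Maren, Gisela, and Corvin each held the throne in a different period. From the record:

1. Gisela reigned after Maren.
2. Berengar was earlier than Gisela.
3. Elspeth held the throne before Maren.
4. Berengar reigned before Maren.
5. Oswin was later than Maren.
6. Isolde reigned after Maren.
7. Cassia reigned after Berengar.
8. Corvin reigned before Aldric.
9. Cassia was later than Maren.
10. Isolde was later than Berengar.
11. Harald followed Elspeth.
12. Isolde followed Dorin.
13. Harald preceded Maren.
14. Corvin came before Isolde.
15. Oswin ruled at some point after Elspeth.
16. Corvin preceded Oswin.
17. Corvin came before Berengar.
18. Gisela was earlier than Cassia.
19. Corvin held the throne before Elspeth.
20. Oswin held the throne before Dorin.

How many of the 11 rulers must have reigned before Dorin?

Directly stated before Dorin: Oswin.
Berengar reaches Dorin via Berengar → Maren → Oswin → Dorin.
Corvin reaches Dorin via Corvin → Oswin → Dorin.
Elspeth reaches Dorin via Elspeth → Oswin → Dorin.
Likewise Harald and Maren each reach Dorin by chaining the stated constraints.
No chain forces Aldric (or any of the others) ahead of Dorin.
That's Berengar, Corvin, Elspeth, Harald, Maren, and Oswin — 6 in all.

6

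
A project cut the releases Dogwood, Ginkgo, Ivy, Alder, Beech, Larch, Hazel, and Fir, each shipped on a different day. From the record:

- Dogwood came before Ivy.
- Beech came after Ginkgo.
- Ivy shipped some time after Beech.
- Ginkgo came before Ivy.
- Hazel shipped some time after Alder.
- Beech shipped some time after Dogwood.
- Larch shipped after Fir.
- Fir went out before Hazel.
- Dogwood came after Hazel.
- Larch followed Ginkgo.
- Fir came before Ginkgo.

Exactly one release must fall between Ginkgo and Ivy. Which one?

Beech

Tracing the constraints gives Ginkgo → Beech → Ivy, so Beech sits after Ginkgo and before Ivy.
No other release is forced both after Ginkgo and before Ivy.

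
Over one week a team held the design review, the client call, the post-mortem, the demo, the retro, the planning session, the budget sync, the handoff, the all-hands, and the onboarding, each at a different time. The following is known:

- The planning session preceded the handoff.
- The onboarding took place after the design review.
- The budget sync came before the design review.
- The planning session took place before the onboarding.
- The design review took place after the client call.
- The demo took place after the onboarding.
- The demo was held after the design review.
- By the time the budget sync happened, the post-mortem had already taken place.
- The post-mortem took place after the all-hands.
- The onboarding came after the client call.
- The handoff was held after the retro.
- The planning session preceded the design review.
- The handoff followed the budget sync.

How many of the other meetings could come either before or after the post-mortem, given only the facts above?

Forced before the post-mortem: the all-hands; forced after the post-mortem: the budget sync, the demo, the design review, the handoff, and the onboarding.
That leaves the client call, the planning session, and the retro with no forced order relative to the post-mortem — 3.

3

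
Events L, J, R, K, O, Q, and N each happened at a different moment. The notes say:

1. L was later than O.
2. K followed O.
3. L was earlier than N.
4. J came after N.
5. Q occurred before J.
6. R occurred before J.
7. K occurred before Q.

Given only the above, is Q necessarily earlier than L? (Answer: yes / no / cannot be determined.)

cannot be determined

No chain of stated constraints runs from Q to L, and none runs from L to Q either.
So the relative order of Q and L is not fixed by the given facts.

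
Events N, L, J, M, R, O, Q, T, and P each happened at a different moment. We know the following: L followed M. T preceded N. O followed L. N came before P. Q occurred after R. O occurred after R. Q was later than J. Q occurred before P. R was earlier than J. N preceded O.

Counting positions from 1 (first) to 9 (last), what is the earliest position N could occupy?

2

T must come before N — 1 forced predecessor.
Nothing else is forced ahead of N, so its earliest slot is position 1 + 1 = 2.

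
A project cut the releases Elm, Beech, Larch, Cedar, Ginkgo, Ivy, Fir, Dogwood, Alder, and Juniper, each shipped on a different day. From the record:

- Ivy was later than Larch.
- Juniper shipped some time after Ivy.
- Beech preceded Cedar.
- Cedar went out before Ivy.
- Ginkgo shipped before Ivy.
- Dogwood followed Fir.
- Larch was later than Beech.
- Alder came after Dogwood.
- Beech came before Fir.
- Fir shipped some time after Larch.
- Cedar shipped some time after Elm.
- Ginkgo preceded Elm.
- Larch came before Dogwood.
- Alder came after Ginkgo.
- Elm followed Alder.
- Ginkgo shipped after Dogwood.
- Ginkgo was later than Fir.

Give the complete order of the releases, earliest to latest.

The constraints fix every adjacent pair, so only one ordering works:
Beech → Larch → Fir → Dogwood → Ginkgo → Alder → Elm → Cedar → Ivy → Juniper.

Beech, Larch, Fir, Dogwood, Ginkgo, Alder, Elm, Cedar, Ivy, Juniper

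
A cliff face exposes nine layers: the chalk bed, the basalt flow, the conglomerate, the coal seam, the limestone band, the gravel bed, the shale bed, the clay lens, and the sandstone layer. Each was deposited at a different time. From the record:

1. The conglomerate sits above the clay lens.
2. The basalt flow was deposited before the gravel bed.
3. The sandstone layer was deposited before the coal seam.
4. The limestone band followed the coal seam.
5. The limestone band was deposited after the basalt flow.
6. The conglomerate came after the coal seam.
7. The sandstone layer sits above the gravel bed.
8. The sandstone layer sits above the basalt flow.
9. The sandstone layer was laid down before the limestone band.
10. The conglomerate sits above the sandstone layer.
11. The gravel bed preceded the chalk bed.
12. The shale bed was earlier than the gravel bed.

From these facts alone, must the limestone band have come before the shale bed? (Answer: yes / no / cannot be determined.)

Tracing the constraints gives the shale bed → the gravel bed → the sandstone layer → the limestone band, so the shale bed must come before the limestone band.
That means the limestone band cannot be before the shale bed.

no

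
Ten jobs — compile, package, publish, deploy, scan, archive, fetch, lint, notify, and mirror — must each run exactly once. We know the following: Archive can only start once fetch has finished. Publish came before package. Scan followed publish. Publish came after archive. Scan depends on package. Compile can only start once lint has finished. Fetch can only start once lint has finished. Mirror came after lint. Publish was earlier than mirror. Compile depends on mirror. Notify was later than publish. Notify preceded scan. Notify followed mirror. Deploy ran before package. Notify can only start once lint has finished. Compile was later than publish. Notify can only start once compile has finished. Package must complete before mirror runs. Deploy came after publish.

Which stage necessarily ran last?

Every other stage has a chain of constraints placing it before scan, so scan is last.

scan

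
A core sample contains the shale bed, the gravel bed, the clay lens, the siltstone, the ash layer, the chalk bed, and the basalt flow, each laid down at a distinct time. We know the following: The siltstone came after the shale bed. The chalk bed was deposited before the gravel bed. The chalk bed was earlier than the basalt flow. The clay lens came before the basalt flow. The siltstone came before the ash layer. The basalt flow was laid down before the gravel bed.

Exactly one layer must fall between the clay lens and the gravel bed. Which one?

the basalt flow

Tracing the constraints gives the clay lens → the basalt flow → the gravel bed, so the basalt flow sits after the clay lens and before the gravel bed.
No other layer is forced both after the clay lens and before the gravel bed.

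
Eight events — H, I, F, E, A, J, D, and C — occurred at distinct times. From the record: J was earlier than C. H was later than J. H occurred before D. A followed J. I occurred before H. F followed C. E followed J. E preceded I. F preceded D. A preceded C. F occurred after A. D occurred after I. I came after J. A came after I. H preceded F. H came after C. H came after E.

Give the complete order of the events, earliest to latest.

The constraints fix every adjacent pair, so only one ordering works:
J → E → I → A → C → H → F → D.

J, E, I, A, C, H, F, D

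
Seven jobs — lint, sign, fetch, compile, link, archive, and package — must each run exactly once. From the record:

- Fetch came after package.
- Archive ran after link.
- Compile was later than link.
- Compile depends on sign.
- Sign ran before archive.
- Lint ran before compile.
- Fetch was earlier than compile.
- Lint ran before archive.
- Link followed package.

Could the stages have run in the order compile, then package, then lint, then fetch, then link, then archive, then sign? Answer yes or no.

no

The constraints require lint before compile, but in the proposed sequence compile appears ahead of lint. That one violation is enough.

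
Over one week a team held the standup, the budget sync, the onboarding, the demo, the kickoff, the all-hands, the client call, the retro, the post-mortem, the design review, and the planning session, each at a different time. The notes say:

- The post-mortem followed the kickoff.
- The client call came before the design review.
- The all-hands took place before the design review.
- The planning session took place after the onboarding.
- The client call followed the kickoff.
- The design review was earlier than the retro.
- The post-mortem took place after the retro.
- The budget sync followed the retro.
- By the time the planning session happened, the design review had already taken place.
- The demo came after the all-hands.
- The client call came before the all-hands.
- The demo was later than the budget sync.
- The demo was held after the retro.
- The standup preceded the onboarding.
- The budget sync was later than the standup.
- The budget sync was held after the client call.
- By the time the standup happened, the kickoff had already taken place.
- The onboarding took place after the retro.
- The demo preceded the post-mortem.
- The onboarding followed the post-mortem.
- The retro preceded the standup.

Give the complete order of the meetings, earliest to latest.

The constraints fix every adjacent pair, so only one ordering works:
the kickoff → the client call → the all-hands → the design review → the retro → the standup → the budget sync → the demo → the post-mortem → the onboarding → the planning session.

the kickoff, the client call, the all-hands, the design review, the retro, the standup, the budget sync, the demo, the post-mortem, the onboarding, the planning session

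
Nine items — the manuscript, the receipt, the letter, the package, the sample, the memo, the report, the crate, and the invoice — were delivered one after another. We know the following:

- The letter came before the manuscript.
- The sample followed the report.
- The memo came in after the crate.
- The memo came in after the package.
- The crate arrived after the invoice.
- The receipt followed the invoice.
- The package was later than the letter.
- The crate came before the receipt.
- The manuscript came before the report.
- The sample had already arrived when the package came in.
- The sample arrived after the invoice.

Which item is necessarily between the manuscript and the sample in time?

the report

Tracing the constraints gives the manuscript → the report → the sample, so the report sits after the manuscript and before the sample.
No other item is forced both after the manuscript and before the sample.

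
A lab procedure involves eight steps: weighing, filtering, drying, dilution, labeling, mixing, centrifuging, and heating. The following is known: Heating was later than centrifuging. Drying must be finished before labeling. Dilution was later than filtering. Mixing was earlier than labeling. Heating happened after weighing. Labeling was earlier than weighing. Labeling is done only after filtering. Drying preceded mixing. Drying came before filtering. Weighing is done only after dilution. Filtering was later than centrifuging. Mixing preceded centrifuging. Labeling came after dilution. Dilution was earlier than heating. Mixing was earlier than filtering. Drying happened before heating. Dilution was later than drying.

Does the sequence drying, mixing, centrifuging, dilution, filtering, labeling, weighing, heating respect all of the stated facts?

no

The constraints require filtering before dilution, but in the proposed sequence dilution appears ahead of filtering. That one violation is enough.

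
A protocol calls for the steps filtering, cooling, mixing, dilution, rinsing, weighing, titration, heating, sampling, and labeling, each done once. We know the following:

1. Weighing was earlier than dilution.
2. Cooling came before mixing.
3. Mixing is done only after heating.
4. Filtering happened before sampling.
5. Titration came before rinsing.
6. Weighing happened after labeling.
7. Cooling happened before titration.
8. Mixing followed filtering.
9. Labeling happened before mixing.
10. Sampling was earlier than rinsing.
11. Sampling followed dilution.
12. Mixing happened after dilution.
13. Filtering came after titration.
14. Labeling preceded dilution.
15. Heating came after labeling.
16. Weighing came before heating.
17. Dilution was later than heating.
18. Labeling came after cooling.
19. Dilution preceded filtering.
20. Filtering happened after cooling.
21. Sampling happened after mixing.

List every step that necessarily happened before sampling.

Directly stated before sampling: dilution, filtering, and mixing.
Cooling reaches sampling via cooling → mixing → sampling.
Heating reaches sampling via heating → dilution → sampling.
Labeling reaches sampling via labeling → dilution → sampling.
Likewise titration and weighing each reach sampling by chaining the stated constraints.
No chain forces rinsing ahead of sampling.

cooling, dilution, filtering, heating, labeling, mixing, titration, weighing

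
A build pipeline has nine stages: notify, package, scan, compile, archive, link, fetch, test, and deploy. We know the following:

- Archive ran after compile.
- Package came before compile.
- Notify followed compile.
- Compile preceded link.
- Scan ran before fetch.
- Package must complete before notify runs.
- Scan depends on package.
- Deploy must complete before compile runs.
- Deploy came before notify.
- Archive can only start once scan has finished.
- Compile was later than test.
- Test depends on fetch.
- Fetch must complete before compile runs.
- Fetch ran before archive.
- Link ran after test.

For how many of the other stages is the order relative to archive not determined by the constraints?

2

Forced before archive: compile, deploy, fetch, package, scan, and test.
That leaves link and notify with no forced order relative to archive — 2.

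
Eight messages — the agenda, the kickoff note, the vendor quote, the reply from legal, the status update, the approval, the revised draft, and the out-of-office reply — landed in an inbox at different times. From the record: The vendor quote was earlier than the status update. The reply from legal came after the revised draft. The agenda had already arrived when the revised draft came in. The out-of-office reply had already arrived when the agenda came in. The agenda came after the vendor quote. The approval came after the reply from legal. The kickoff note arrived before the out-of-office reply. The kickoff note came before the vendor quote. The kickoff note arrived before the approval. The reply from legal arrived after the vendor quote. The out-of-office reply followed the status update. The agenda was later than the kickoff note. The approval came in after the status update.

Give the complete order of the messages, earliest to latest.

the kickoff note, the vendor quote, the status update, the out-of-office reply, the agenda, the revised draft, the reply from legal, the approval

The constraints fix every adjacent pair, so only one ordering works:
the kickoff note → the vendor quote → the status update → the out-of-office reply → the agenda → the revised draft → the reply from legal → the approval.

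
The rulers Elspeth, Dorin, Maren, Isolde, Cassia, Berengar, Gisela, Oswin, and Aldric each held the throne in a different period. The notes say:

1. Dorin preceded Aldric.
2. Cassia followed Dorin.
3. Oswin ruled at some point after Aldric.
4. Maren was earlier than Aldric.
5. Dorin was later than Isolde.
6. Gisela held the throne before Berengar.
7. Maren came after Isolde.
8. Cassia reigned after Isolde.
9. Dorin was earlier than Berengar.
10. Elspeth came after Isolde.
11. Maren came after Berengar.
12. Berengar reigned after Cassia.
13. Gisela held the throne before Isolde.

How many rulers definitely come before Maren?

Directly stated before Maren: Berengar and Isolde.
Cassia reaches Maren via Cassia → Berengar → Maren.
Dorin reaches Maren via Dorin → Berengar → Maren.
Gisela reaches Maren via Gisela → Isolde → Maren.
No chain forces Elspeth (or any of the others) ahead of Maren.
That's Berengar, Cassia, Dorin, Gisela, and Isolde — 5 in all.

5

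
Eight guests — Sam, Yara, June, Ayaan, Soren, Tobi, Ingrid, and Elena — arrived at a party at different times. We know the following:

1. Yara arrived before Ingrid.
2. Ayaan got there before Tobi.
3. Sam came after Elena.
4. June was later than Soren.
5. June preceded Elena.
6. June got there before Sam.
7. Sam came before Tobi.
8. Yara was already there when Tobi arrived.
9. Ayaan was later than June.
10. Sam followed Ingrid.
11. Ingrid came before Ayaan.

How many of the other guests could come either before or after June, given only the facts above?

Forced before June: Soren; forced after June: Ayaan, Elena, Sam, and Tobi.
That leaves Ingrid and Yara with no forced order relative to June — 2.

2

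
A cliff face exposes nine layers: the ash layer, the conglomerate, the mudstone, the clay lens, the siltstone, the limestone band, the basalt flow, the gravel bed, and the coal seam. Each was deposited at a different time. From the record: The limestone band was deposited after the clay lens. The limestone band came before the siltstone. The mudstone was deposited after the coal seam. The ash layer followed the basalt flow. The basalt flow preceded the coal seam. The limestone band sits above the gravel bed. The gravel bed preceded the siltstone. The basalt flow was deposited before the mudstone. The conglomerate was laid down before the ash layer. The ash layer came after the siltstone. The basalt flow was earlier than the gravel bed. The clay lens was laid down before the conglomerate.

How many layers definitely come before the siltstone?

4

Directly stated before the siltstone: the gravel bed and the limestone band.
The basalt flow reaches the siltstone via the basalt flow → the gravel bed → the siltstone.
The clay lens reaches the siltstone via the clay lens → the limestone band → the siltstone.
That's the basalt flow, the clay lens, the gravel bed, and the limestone band — 4 in all.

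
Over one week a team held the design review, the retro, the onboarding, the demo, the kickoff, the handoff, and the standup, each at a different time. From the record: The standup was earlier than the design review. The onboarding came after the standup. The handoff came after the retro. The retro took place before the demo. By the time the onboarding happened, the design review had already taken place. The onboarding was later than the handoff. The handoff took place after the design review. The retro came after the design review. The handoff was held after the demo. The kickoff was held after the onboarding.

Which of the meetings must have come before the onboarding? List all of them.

Directly stated before the onboarding: the design review, the handoff, and the standup.
The demo reaches the onboarding via the demo → the handoff → the onboarding.
The retro reaches the onboarding via the retro → the handoff → the onboarding.
No chain forces the kickoff ahead of the onboarding.

the demo, the design review, the handoff, the retro, the standup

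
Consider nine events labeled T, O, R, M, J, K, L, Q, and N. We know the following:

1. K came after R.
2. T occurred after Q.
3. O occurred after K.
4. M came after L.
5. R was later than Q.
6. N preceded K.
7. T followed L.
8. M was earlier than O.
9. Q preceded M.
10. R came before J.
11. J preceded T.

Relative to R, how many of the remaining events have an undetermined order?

3

Forced before R: Q; forced after R: J, K, O, and T.
That leaves L, M, and N with no forced order relative to R — 3.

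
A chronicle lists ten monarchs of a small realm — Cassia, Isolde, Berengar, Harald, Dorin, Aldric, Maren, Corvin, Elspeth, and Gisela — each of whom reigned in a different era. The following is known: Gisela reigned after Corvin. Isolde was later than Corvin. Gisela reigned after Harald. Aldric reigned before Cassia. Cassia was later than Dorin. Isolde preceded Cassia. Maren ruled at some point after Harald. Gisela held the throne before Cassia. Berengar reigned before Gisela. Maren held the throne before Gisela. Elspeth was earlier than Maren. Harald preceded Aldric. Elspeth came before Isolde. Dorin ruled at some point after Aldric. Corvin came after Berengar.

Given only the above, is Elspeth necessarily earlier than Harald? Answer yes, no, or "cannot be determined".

No chain of stated constraints runs from Elspeth to Harald, and none runs from Harald to Elspeth either.
So the relative order of Elspeth and Harald is not fixed by the given facts.

cannot be determined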